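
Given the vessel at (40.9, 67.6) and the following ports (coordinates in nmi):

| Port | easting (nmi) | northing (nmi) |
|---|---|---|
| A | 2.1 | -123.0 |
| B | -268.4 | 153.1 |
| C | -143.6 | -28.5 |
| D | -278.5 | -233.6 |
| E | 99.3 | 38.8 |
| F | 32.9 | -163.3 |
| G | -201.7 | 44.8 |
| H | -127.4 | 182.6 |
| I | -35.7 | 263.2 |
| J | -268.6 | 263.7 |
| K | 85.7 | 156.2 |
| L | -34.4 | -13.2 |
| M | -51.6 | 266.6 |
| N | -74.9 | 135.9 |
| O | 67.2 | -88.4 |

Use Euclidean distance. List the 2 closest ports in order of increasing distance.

Distances from (40.9, 67.6):
A: √((-38.8)² + (-190.6)²) = √(1505.440 + 36328.360) = 194.5 nmi
B: √((-309.3)² + (85.5)²) = √(95666.490 + 7310.250) = 320.9 nmi
C: √((-184.5)² + (-96.1)²) = √(34040.250 + 9235.210) = 208.0 nmi
D: √((-319.4)² + (-301.2)²) = √(102016.360 + 90721.440) = 439.0 nmi
E: √((58.4)² + (-28.8)²) = √(3410.560 + 829.440) = 65.1 nmi
F: √((-8.0)² + (-230.9)²) = √(64.000 + 53314.810) = 231.0 nmi
G: √((-242.6)² + (-22.8)²) = √(58854.760 + 519.840) = 243.7 nmi
H: √((-168.3)² + (115.0)²) = √(28324.890 + 13225.000) = 203.8 nmi
I: √((-76.6)² + (195.6)²) = √(5867.560 + 38259.360) = 210.1 nmi
J: √((-309.5)² + (196.1)²) = √(95790.250 + 38455.210) = 366.4 nmi
K: √((44.8)² + (88.6)²) = √(2007.040 + 7849.960) = 99.3 nmi
L: √((-75.3)² + (-80.8)²) = √(5670.090 + 6528.640) = 110.4 nmi
M: √((-92.5)² + (199.0)²) = √(8556.250 + 39601.000) = 219.4 nmi
N: √((-115.8)² + (68.3)²) = √(13409.640 + 4664.890) = 134.4 nmi
O: √((26.3)² + (-156.0)²) = √(691.690 + 24336.000) = 158.2 nmi
Sorted: E (65.1 nmi) < K (99.3 nmi) < L (110.4 nmi) < N (134.4 nmi) < …

E, K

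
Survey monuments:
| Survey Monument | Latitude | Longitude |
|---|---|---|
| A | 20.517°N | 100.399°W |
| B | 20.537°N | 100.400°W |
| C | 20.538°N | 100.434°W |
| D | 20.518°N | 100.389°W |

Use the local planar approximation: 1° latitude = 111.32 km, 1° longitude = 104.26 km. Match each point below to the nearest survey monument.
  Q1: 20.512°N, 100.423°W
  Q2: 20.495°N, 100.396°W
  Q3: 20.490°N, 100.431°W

Q1→A; Q2→A; Q3→A

Q1 at 20.512°N, 100.423°W:
  A: √((0.005·111.32)² + (0.024·104.26)²) = √(0.30980 + 6.26121) = 2.563 km
  B: √((0.025·111.32)² + (0.023·104.26)²) = √(7.74509 + 5.75031) = 3.674 km
  C: √((0.026·111.32)² + (-0.011·104.26)²) = √(8.37709 + 1.31529) = 3.113 km
  D: √((0.006·111.32)² + (0.034·104.26)²) = √(0.44612 + 12.56589) = 3.607 km
  → nearest: A (2.563 km)
Q2 at 20.495°N, 100.396°W:
  A: √((0.022·111.32)² + (-0.003·104.26)²) = √(5.99780 + 0.09783) = 2.469 km
  B: √((0.042·111.32)² + (-0.004·104.26)²) = √(21.85974 + 0.17392) = 4.694 km
  C: √((0.043·111.32)² + (-0.038·104.26)²) = √(22.91307 + 15.69649) = 6.214 km
  D: √((0.023·111.32)² + (0.007·104.26)²) = √(6.55544 + 0.53264) = 2.662 km
  → nearest: A (2.469 km)
Q3 at 20.490°N, 100.431°W:
  A: √((0.027·111.32)² + (0.032·104.26)²) = √(9.03387 + 11.13103) = 4.491 km
  B: √((0.047·111.32)² + (0.031·104.26)²) = √(27.37424 + 10.44621) = 6.150 km
  C: √((0.048·111.32)² + (-0.003·104.26)²) = √(28.55150 + 0.09783) = 5.353 km
  D: √((0.028·111.32)² + (0.042·104.26)²) = √(9.71544 + 19.17494) = 5.375 km
  → nearest: A (4.491 km)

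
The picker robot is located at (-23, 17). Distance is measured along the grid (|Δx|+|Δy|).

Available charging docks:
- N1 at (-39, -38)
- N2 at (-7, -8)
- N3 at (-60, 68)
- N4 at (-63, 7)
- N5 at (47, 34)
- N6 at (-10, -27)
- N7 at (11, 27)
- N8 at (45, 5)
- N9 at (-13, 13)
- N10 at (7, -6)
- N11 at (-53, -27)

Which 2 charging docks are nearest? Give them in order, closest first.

Distances from (-23, 17):
N1: |-16| + |-55| = 16 + 55 = 71
N2: |16| + |-25| = 16 + 25 = 41
N3: |-37| + |51| = 37 + 51 = 88
N4: |-40| + |-10| = 40 + 10 = 50
N5: |70| + |17| = 70 + 17 = 87
N6: |13| + |-44| = 13 + 44 = 57
N7: |34| + |10| = 34 + 10 = 44
N8: |68| + |-12| = 68 + 12 = 80
N9: |10| + |-4| = 10 + 4 = 14
N10: |30| + |-23| = 30 + 23 = 53
N11: |-30| + |-44| = 30 + 44 = 74
Sorted: N9 (14) < N2 (41) < N7 (44) < N4 (50) < …

N9, N2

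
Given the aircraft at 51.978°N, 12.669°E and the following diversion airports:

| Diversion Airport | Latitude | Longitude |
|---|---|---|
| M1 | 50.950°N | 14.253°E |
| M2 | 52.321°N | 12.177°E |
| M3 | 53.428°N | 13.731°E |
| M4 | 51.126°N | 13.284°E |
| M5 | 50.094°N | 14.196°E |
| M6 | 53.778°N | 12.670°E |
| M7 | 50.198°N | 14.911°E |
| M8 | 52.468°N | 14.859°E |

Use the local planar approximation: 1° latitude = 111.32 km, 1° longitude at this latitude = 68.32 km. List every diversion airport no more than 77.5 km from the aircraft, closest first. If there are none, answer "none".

M2

Distances from 51.978°N, 12.669°E:
M1: 157.503 km
M2: 50.870 km
M3: 176.971 km
M4: 103.735 km
M5: 234.241 km
M6: 200.376 km
M7: 250.450 km
M8: 159.254 km
Threshold 77.5 km: M2 (50.870 km) is within range.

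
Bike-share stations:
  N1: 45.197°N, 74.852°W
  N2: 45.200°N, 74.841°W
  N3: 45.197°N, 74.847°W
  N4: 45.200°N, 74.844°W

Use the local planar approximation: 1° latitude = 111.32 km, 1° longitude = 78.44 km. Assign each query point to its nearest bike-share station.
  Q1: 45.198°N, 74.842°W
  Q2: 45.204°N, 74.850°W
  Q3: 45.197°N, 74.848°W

Q1 at 45.198°N, 74.842°W:
  N1: √((-0.001·111.32)² + (-0.010·78.44)²) = √(0.01239 + 0.61528) = 0.792 km
  N2: √((0.002·111.32)² + (0.001·78.44)²) = √(0.04957 + 0.00615) = 0.236 km
  N3: √((-0.001·111.32)² + (-0.005·78.44)²) = √(0.01239 + 0.15382) = 0.408 km
  N4: √((0.002·111.32)² + (-0.002·78.44)²) = √(0.04957 + 0.02461) = 0.272 km
  → nearest: N2 (0.236 km)
Q2 at 45.204°N, 74.850°W:
  N1: √((-0.007·111.32)² + (-0.002·78.44)²) = √(0.60721 + 0.02461) = 0.795 km
  N2: √((-0.004·111.32)² + (0.009·78.44)²) = √(0.19827 + 0.49838) = 0.835 km
  N3: √((-0.007·111.32)² + (0.003·78.44)²) = √(0.60721 + 0.05538) = 0.814 km
  N4: √((-0.004·111.32)² + (0.006·78.44)²) = √(0.19827 + 0.22150) = 0.648 km
  → nearest: N4 (0.648 km)
Q3 at 45.197°N, 74.848°W:
  N1: √((0.000·111.32)² + (-0.004·78.44)²) = √(0.00000 + 0.09845) = 0.314 km
  N2: √((0.003·111.32)² + (0.007·78.44)²) = √(0.11153 + 0.30149) = 0.643 km
  N3: √((0.000·111.32)² + (0.001·78.44)²) = √(0.00000 + 0.00615) = 0.078 km
  N4: √((0.003·111.32)² + (0.004·78.44)²) = √(0.11153 + 0.09845) = 0.458 km
  → nearest: N3 (0.078 km)

Q1→N2; Q2→N4; Q3→N3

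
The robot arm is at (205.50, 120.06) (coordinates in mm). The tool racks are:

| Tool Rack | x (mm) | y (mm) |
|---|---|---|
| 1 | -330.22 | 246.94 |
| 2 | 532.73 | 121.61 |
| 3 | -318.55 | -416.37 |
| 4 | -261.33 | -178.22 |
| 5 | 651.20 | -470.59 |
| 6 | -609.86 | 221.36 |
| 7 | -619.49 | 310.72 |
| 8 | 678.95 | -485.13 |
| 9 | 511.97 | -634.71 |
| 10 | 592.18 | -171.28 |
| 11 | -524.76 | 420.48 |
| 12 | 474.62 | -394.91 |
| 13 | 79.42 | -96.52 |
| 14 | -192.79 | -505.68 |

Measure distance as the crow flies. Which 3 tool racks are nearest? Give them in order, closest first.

13, 2, 10

Distances from (205.50, 120.06):
1: √((-535.72)² + (126.88)²) = √(286995.9184 + 16098.5344) = 550.54 mm
2: √((327.23)² + (1.55)²) = √(107079.4729 + 2.4025) = 327.23 mm
3: √((-524.05)² + (-536.43)²) = √(274628.4025 + 287757.1449) = 749.92 mm
4: √((-466.83)² + (-298.28)²) = √(217930.2489 + 88970.9584) = 553.99 mm
5: √((445.70)² + (-590.65)²) = √(198648.4900 + 348867.4225) = 739.94 mm
6: √((-815.36)² + (101.30)²) = √(664811.9296 + 10261.6900) = 821.63 mm
7: √((-824.99)² + (190.66)²) = √(680608.5001 + 36351.2356) = 846.73 mm
8: √((473.45)² + (-605.19)²) = √(224154.9025 + 366254.9361) = 768.38 mm
9: √((306.47)² + (-754.77)²) = √(93923.8609 + 569677.7529) = 814.62 mm
10: √((386.68)² + (-291.34)²) = √(149521.4224 + 84878.9956) = 484.15 mm
11: √((-730.26)² + (300.42)²) = √(533279.6676 + 90252.1764) = 789.64 mm
12: √((269.12)² + (-514.97)²) = √(72425.5744 + 265194.1009) = 581.05 mm
13: √((-126.08)² + (-216.58)²) = √(15896.1664 + 46906.8964) = 250.61 mm
14: √((-398.29)² + (-625.74)²) = √(158634.9241 + 391550.5476) = 741.74 mm
Sorted: 13 (250.61 mm) < 2 (327.23 mm) < 10 (484.15 mm) < 1 (550.54 mm) < 4 (553.99 mm) < …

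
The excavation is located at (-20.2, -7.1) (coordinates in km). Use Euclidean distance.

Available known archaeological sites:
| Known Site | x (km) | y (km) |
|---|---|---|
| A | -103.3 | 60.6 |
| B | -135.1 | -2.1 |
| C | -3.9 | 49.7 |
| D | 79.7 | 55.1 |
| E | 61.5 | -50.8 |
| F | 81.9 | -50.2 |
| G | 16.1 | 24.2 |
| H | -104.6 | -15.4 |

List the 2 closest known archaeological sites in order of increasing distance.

G, C

Distances from (-20.2, -7.1):
A: √((-83.1)² + (67.7)²) = √(6905.610 + 4583.290) = 107.2 km
B: √((-114.9)² + (5.0)²) = √(13202.010 + 25.000) = 115.0 km
C: √((16.3)² + (56.8)²) = √(265.690 + 3226.240) = 59.1 km
D: √((99.9)² + (62.2)²) = √(9980.010 + 3868.840) = 117.7 km
E: √((81.7)² + (-43.7)²) = √(6674.890 + 1909.690) = 92.7 km
F: √((102.1)² + (-43.1)²) = √(10424.410 + 1857.610) = 110.8 km
G: √((36.3)² + (31.3)²) = √(1317.690 + 979.690) = 47.9 km
H: √((-84.4)² + (-8.3)²) = √(7123.360 + 68.890) = 84.8 km
Sorted: G (47.9 km) < C (59.1 km) < H (84.8 km) < E (92.7 km) < …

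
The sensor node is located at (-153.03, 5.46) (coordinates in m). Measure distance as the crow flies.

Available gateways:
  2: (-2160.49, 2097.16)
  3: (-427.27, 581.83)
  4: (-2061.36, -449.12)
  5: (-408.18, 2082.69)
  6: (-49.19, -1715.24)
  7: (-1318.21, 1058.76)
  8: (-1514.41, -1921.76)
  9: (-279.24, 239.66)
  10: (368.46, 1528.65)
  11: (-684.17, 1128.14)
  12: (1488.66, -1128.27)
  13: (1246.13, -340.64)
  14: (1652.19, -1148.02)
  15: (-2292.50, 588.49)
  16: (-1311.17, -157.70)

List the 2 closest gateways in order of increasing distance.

9, 3

Distances from (-153.03, 5.46):
2: √((-2007.46)² + (2091.70)²) = √(4029895.6516 + 4375208.8900) = 2899.16 m
3: √((-274.24)² + (576.37)²) = √(75207.5776 + 332202.3769) = 638.29 m
4: √((-1908.33)² + (-454.58)²) = √(3641723.3889 + 206642.9764) = 1961.73 m
5: √((-255.15)² + (2077.23)²) = √(65101.5225 + 4314884.4729) = 2092.84 m
6: √((103.84)² + (-1720.70)²) = √(10782.7456 + 2960808.4900) = 1723.83 m
7: √((-1165.18)² + (1053.30)²) = √(1357644.4324 + 1109440.8900) = 1570.70 m
8: √((-1361.38)² + (-1927.22)²) = √(1853355.5044 + 3714176.9284) = 2359.56 m
9: √((-126.21)² + (234.20)²) = √(15928.9641 + 54849.6400) = 266.04 m
10: √((521.49)² + (1523.19)²) = √(271951.8201 + 2320107.7761) = 1609.99 m
11: √((-531.14)² + (1122.68)²) = √(282109.6996 + 1260410.3824) = 1241.98 m
12: √((1641.69)² + (-1133.73)²) = √(2695146.0561 + 1285343.7129) = 1995.12 m
13: √((1399.16)² + (-346.10)²) = √(1957648.7056 + 119785.2100) = 1441.33 m
14: √((1805.22)² + (-1153.48)²) = √(3258819.2484 + 1330516.1104) = 2142.27 m
15: √((-2139.47)² + (583.03)²) = √(4577331.8809 + 339923.9809) = 2217.49 m
16: √((-1158.14)² + (-163.16)²) = √(1341288.2596 + 26621.1856) = 1169.58 m
Sorted: 9 (266.04 m) < 3 (638.29 m) < 16 (1169.58 m) < 11 (1241.98 m) < …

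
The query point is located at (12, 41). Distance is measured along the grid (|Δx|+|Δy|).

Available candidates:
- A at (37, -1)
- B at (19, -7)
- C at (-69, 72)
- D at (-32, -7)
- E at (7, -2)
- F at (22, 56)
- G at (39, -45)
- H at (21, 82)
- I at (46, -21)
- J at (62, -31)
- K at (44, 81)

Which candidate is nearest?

Distances from (12, 41):
A: 67
B: 55
C: 112
D: 92
E: 48
F: 25
G: 113
H: 50
I: 96
J: 122
K: 72
Minimum: F at 25.

F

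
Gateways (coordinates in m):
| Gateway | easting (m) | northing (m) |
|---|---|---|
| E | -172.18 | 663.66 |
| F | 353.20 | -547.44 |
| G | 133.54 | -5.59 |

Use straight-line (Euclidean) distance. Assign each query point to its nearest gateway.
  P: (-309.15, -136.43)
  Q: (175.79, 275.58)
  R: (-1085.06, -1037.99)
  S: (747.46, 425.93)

P at (-309.15, -136.43):
  E: 811.73 m
  F: 779.51 m
  G: 461.62 m
  → nearest: G (461.62 m)
Q at (175.79, 275.58):
  E: 521.24 m
  F: 841.92 m
  G: 284.33 m
  → nearest: G (284.33 m)
R at (-1085.06, -1037.99):
  E: 1931.05 m
  F: 1519.62 m
  G: 1597.13 m
  → nearest: F (1519.62 m)
S at (747.46, 425.93):
  E: 949.87 m
  F: 1050.19 m
  G: 750.40 m
  → nearest: G (750.40 m)

P→G; Q→G; R→F; S→G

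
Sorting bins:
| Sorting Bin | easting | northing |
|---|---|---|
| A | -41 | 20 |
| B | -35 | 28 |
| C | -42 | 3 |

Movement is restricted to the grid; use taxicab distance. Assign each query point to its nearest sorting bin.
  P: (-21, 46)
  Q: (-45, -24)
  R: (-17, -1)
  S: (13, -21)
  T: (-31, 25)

P→B; Q→C; R→C; S→C; T→B

P at (-21, 46):
  A: 46
  B: 32
  C: 64
  → nearest: B (32)
Q at (-45, -24):
  A: 48
  B: 62
  C: 30
  → nearest: C (30)
R at (-17, -1):
  A: 45
  B: 47
  C: 29
  → nearest: C (29)
S at (13, -21):
  A: 95
  B: 97
  C: 79
  → nearest: C (79)
T at (-31, 25):
  A: 15
  B: 7
  C: 33
  → nearest: B (7)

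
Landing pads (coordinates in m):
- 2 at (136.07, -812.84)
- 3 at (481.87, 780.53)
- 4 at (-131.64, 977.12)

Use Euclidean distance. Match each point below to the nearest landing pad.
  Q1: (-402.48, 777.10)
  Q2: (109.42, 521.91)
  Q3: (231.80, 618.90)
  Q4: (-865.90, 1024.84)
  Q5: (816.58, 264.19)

Q1 at (-402.48, 777.10):
  2: 1678.67 m
  3: 884.36 m
  4: 336.69 m
  → nearest: 4 (336.69 m)
Q2 at (109.42, 521.91):
  2: 1335.02 m
  3: 453.44 m
  4: 515.10 m
  → nearest: 3 (453.44 m)
Q3 at (231.80, 618.90):
  2: 1434.94 m
  3: 297.76 m
  4: 510.30 m
  → nearest: 3 (297.76 m)
Q4 at (-865.90, 1024.84):
  2: 2093.09 m
  3: 1369.73 m
  4: 735.81 m
  → nearest: 4 (735.81 m)
Q5 at (816.58, 264.19):
  2: 1274.00 m
  3: 615.34 m
  4: 1186.33 m
  → nearest: 3 (615.34 m)

Q1→4; Q2→3; Q3→3; Q4→4; Q5→3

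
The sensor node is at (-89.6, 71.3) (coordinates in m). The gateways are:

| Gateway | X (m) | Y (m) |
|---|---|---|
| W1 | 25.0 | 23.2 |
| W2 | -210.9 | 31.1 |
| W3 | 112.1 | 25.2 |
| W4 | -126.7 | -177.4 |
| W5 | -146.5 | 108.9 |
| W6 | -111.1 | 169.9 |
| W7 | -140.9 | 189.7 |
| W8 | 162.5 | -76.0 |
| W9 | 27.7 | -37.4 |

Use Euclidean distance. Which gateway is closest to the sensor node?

Distances from (-89.6, 71.3):
W1: √((114.6)² + (-48.1)²) = √(13133.160 + 2313.610) = 124.3 m
W2: √((-121.3)² + (-40.2)²) = √(14713.690 + 1616.040) = 127.8 m
W3: √((201.7)² + (-46.1)²) = √(40682.890 + 2125.210) = 206.9 m
W4: √((-37.1)² + (-248.7)²) = √(1376.410 + 61851.690) = 251.5 m
W5: √((-56.9)² + (37.6)²) = √(3237.610 + 1413.760) = 68.2 m
W6: √((-21.5)² + (98.6)²) = √(462.250 + 9721.960) = 100.9 m
W7: √((-51.3)² + (118.4)²) = √(2631.690 + 14018.560) = 129.0 m
W8: √((252.1)² + (-147.3)²) = √(63554.410 + 21697.290) = 292.0 m
W9: √((117.3)² + (-108.7)²) = √(13759.290 + 11815.690) = 159.9 m
Minimum: W5 at 68.2 m.

W5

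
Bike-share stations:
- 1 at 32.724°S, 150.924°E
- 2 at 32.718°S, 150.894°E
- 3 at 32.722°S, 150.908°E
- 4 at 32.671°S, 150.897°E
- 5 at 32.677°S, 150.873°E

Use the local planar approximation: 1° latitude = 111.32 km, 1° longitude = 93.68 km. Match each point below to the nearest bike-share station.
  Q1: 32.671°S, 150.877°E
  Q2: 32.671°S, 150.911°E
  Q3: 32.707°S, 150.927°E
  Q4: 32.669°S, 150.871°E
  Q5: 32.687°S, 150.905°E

Q1 at 32.671°S, 150.877°E:
  1: 7.361765 km
  2: 5.469048 km
  3: 6.376962 km
  4: 1.873600 km
  5: 0.765854 km
  → nearest: 5 (0.765854 km)
Q2 at 32.671°S, 150.911°E:
  1: 6.024339 km
  2: 5.469048 km
  3: 5.684272 km
  4: 1.311520 km
  5: 3.621958 km
  → nearest: 4 (1.311520 km)
Q3 at 32.707°S, 150.927°E:
  1: 1.913194 km
  2: 3.325124 km
  3: 2.440563 km
  4: 4.894749 km
  5: 6.061648 km
  → nearest: 1 (1.913194 km)
Q4 at 32.669°S, 150.871°E:
  1: 7.882757 km
  2: 5.864811 km
  3: 6.842791 km
  4: 2.445834 km
  5: 0.910055 km
  → nearest: 5 (0.910055 km)
Q5 at 32.687°S, 150.905°E:
  1: 4.486977 km
  2: 3.601491 km
  3: 3.906323 km
  4: 1.932369 km
  5: 3.197777 km
  → nearest: 4 (1.932369 km)

Q1→5; Q2→4; Q3→1; Q4→5; Q5→4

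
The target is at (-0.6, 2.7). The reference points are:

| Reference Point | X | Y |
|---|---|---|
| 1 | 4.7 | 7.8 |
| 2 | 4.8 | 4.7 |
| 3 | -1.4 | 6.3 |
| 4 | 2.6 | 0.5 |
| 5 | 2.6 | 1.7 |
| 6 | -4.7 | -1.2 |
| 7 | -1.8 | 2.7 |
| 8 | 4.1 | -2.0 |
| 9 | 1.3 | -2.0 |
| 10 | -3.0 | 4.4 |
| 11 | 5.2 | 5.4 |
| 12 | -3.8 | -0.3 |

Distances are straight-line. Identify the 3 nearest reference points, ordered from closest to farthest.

Distances from (-0.6, 2.7):
1: 7.4
2: 5.8
3: 3.7
4: 3.9
5: 3.4
6: 5.7
7: 1.2
8: 6.6
9: 5.1
10: 2.9
11: 6.4
12: 4.4
Sorted: 7 (1.2) < 10 (2.9) < 5 (3.4) < 3 (3.7) < 4 (3.9) < …

7, 10, 5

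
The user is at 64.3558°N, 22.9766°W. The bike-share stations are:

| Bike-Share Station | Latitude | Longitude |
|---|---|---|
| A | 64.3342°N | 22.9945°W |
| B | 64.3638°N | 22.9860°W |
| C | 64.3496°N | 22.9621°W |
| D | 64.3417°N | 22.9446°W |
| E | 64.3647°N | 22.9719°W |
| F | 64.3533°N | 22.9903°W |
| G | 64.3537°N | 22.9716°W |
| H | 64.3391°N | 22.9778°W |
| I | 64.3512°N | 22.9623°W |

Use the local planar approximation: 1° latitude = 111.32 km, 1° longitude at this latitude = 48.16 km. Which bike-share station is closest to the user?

G

Distances from 64.3558°N, 22.9766°W:
A: 2.5544 km
B: 0.9990 km
C: 0.9818 km
D: 2.1997 km
E: 1.0163 km
F: 0.7161 km
G: 0.3356 km
H: 1.8599 km
I: 0.8582 km
Minimum: G at 0.3356 km.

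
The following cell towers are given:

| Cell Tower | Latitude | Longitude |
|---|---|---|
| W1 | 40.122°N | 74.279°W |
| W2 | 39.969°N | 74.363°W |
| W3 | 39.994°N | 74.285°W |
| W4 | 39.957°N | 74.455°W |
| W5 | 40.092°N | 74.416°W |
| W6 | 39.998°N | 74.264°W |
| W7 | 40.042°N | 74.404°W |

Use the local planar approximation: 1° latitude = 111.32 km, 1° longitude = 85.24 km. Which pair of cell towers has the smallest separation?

W3 and W6

Pairwise distances:
W1–W2: 18.476 km
W1–W3: 14.258 km
W1–W4: 23.716 km
W1–W5: 12.146 km
W1–W6: 13.863 km
W1–W7: 13.887 km
W2–W3: 7.208 km
W2–W4: 7.955 km
W2–W5: 14.418 km
W2–W6: 9.035 km
W2–W7: 8.846 km
W3–W4: 15.065 km
W3–W5: 15.611 km
W3–W6: 1.845 km
W3–W7: 11.465 km
W4–W5: 15.391 km
W4–W6: 16.908 km
W4–W7: 10.413 km
W5–W6: 16.654 km
W5–W7: 5.659 km
W6–W7: 12.900 km
Closest pair: W3–W6 at 1.845 km.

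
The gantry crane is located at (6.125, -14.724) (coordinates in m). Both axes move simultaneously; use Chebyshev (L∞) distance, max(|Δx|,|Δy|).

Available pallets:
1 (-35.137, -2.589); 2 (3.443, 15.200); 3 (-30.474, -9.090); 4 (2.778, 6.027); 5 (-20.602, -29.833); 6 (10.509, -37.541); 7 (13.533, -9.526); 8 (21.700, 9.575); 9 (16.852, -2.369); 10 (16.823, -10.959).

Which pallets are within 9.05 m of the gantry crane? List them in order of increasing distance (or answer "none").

Distances from (6.125, -14.724):
1: max(|-41.262|, |12.135|) = 41.262 m
2: max(|-2.682|, |29.924|) = 29.924 m
3: max(|-36.599|, |5.634|) = 36.599 m
4: max(|-3.347|, |20.751|) = 20.751 m
5: max(|-26.727|, |-15.109|) = 26.727 m
6: max(|4.384|, |-22.817|) = 22.817 m
7: max(|7.408|, |5.198|) = 7.408 m
8: max(|15.575|, |24.299|) = 24.299 m
9: max(|10.727|, |12.355|) = 12.355 m
10: max(|10.698|, |3.765|) = 10.698 m
Threshold 9.05 m: 7 (7.408 m) is within range.

7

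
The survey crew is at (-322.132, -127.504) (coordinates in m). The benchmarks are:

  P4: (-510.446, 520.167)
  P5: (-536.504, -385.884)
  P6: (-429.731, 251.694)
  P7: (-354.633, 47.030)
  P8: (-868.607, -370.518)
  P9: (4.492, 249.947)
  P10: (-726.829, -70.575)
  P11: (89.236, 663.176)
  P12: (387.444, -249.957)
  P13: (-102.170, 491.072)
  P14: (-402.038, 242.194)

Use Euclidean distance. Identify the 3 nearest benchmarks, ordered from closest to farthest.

Distances from (-322.132, -127.504):
P4: 674.492 m
P5: 335.731 m
P6: 394.168 m
P7: 177.534 m
P8: 598.073 m
P9: 499.152 m
P10: 408.682 m
P11: 891.290 m
P12: 720.064 m
P13: 656.521 m
P14: 378.235 m
Sorted: P7 (177.534 m) < P5 (335.731 m) < P14 (378.235 m) < P6 (394.168 m) < P10 (408.682 m) < …

P7, P5, P14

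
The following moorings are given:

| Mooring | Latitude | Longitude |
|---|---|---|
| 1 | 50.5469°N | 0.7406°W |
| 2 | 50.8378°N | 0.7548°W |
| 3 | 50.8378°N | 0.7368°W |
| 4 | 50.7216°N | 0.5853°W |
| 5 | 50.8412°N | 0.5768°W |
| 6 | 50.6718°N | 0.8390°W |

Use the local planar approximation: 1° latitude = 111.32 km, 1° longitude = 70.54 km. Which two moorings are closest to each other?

Pairwise distances:
1–2: 32.3985 km
1–3: 32.3841 km
1–4: 22.3208 km
1–5: 34.7393 km
1–6: 15.5402 km
2–3: 1.2697 km
2–4: 17.6148 km
2–5: 12.5618 km
2–6: 19.4102 km
3–4: 16.7789 km
3–5: 11.2927 km
3–6: 19.8356 km
4–5: 13.3274 km
4–6: 18.7350 km
5–6: 26.4139 km
Closest pair: 2–3 at 1.2697 km.

2 and 3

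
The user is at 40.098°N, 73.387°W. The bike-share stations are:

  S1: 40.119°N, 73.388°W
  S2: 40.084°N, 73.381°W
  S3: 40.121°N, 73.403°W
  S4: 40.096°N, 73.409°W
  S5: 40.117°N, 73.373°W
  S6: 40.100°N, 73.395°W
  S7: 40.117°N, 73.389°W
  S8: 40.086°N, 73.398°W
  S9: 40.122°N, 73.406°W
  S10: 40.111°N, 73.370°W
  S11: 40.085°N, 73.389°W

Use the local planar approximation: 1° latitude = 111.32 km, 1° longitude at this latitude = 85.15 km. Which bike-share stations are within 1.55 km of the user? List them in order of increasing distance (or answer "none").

S6, S11

Distances from 40.098°N, 73.387°W:
S1: 2.339 km
S2: 1.640 km
S3: 2.900 km
S4: 1.886 km
S5: 2.428 km
S6: 0.717 km
S7: 2.122 km
S8: 1.631 km
S9: 3.123 km
S10: 2.047 km
S11: 1.457 km
Threshold 1.55 km: S6 (0.717 km), S11 (1.457 km) are within range.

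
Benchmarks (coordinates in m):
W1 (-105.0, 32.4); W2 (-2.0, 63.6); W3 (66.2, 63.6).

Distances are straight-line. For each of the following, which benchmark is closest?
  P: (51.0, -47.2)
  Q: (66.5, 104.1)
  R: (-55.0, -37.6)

P→W3; Q→W3; R→W1

P at (51.0, -47.2):
  W1: √((-156.0)² + (79.6)²) = √(24336.000 + 6336.160) = 175.1 m
  W2: √((-53.0)² + (110.8)²) = √(2809.000 + 12276.640) = 122.8 m
  W3: √((15.2)² + (110.8)²) = √(231.040 + 12276.640) = 111.8 m
  → nearest: W3 (111.8 m)
Q at (66.5, 104.1):
  W1: √((-171.5)² + (-71.7)²) = √(29412.250 + 5140.890) = 185.9 m
  W2: √((-68.5)² + (-40.5)²) = √(4692.250 + 1640.250) = 79.6 m
  W3: √((-0.3)² + (-40.5)²) = √(0.090 + 1640.250) = 40.5 m
  → nearest: W3 (40.5 m)
R at (-55.0, -37.6):
  W1: √((-50.0)² + (70.0)²) = √(2500.000 + 4900.000) = 86.0 m
  W2: √((53.0)² + (101.2)²) = √(2809.000 + 10241.440) = 114.2 m
  W3: √((121.2)² + (101.2)²) = √(14689.440 + 10241.440) = 157.9 m
  → nearest: W1 (86.0 m)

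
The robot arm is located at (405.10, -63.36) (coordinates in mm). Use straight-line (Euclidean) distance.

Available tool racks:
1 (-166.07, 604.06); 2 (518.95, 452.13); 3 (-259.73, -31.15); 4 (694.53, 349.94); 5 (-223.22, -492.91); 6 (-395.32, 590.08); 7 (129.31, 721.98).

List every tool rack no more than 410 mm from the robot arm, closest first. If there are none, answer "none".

none

Distances from (405.10, -63.36):
1: √((-571.17)² + (667.42)²) = √(326235.1689 + 445449.4564) = 878.46 mm
2: √((113.85)² + (515.49)²) = √(12961.8225 + 265729.9401) = 527.91 mm
3: √((-664.83)² + (32.21)²) = √(441998.9289 + 1037.4841) = 665.61 mm
4: √((289.43)² + (413.30)²) = √(83769.7249 + 170816.8900) = 504.57 mm
5: √((-628.32)² + (-429.55)²) = √(394786.0224 + 184513.2025) = 761.12 mm
6: √((-800.42)² + (653.44)²) = √(640672.1764 + 426983.8336) = 1033.27 mm
7: √((-275.79)² + (785.34)²) = √(76060.1241 + 616758.9156) = 832.36 mm
Threshold 410 mm: none within range.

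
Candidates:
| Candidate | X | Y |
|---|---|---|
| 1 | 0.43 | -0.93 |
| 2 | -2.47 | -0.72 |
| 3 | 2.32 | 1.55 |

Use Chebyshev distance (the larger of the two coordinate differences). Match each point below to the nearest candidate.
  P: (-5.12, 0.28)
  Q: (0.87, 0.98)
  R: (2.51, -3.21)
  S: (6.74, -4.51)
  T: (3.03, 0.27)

P at (-5.12, 0.28):
  1: max(|5.55|, |-1.21|) = 5.55
  2: max(|2.65|, |-1.00|) = 2.65
  3: max(|7.44|, |1.27|) = 7.44
  → nearest: 2 (2.65)
Q at (0.87, 0.98):
  1: max(|-0.44|, |-1.91|) = 1.91
  2: max(|-3.34|, |-1.70|) = 3.34
  3: max(|1.45|, |0.57|) = 1.45
  → nearest: 3 (1.45)
R at (2.51, -3.21):
  1: max(|-2.08|, |2.28|) = 2.28
  2: max(|-4.98|, |2.49|) = 4.98
  3: max(|-0.19|, |4.76|) = 4.76
  → nearest: 1 (2.28)
S at (6.74, -4.51):
  1: max(|-6.31|, |3.58|) = 6.31
  2: max(|-9.21|, |3.79|) = 9.21
  3: max(|-4.42|, |6.06|) = 6.06
  → nearest: 3 (6.06)
T at (3.03, 0.27):
  1: max(|-2.60|, |-1.20|) = 2.60
  2: max(|-5.50|, |-0.99|) = 5.50
  3: max(|-0.71|, |1.28|) = 1.28
  → nearest: 3 (1.28)

P→2; Q→3; R→1; S→3; T→3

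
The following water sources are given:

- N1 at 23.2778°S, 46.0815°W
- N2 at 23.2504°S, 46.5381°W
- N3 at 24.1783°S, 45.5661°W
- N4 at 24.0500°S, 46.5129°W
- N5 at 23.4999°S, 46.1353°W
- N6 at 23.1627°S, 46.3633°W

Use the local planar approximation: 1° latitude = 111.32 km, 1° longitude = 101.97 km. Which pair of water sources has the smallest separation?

Pairwise distances:
N1–N2: 46.6593 km
N1–N3: 113.1850 km
N1–N4: 96.5632 km
N1–N5: 25.3255 km
N1–N6: 31.4624 km
N2–N3: 143.1550 km
N2–N4: 89.0486 km
N2–N5: 49.5827 km
N2–N6: 20.3229 km
N3–N4: 97.5959 km
N3–N5: 95.2470 km
N3–N6: 139.2477 km
N4–N5: 72.3363 km
N4–N6: 99.9453 km
N5–N6: 44.1538 km
Closest pair: N2–N6 at 20.3229 km.

N2 and N6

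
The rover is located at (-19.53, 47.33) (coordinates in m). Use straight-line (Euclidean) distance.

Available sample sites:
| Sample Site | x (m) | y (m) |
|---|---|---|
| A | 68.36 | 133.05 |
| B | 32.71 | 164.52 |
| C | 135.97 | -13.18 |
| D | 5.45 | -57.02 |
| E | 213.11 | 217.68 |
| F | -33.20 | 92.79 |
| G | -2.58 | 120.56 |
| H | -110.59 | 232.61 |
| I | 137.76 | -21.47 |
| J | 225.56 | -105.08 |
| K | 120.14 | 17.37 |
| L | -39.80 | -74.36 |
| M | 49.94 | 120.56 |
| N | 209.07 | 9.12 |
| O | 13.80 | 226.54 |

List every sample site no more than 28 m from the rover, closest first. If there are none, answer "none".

Distances from (-19.53, 47.33):
A: 122.77 m
B: 128.31 m
C: 166.86 m
D: 107.30 m
E: 288.34 m
F: 47.47 m
G: 75.17 m
H: 206.45 m
I: 171.68 m
J: 288.61 m
K: 142.85 m
L: 123.37 m
M: 100.94 m
N: 231.77 m
O: 182.28 m
Threshold 28 m: none within range.

none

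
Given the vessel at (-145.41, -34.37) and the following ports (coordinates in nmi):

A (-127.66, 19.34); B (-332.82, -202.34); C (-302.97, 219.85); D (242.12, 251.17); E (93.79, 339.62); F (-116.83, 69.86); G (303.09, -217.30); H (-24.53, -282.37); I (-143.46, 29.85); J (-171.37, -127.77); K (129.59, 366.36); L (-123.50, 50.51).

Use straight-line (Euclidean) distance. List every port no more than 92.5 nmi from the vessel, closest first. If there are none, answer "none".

A, I, L

Distances from (-145.41, -34.37):
A: √((17.75)² + (53.71)²) = √(315.0625 + 2884.7641) = 56.57 nmi
B: √((-187.41)² + (-167.97)²) = √(35122.5081 + 28213.9209) = 251.67 nmi
C: √((-157.56)² + (254.22)²) = √(24825.1536 + 64627.8084) = 299.09 nmi
D: √((387.53)² + (285.54)²) = √(150179.5009 + 81533.0916) = 481.37 nmi
E: √((239.20)² + (373.99)²) = √(57216.6400 + 139868.5201) = 443.94 nmi
F: √((28.58)² + (104.23)²) = √(816.8164 + 10863.8929) = 108.08 nmi
G: √((448.50)² + (-182.93)²) = √(201152.2500 + 33463.3849) = 484.37 nmi
H: √((120.88)² + (-248.00)²) = √(14611.9744 + 61504.0000) = 275.89 nmi
I: √((1.95)² + (64.22)²) = √(3.8025 + 4124.2084) = 64.25 nmi
J: √((-25.96)² + (-93.40)²) = √(673.9216 + 8723.5600) = 96.94 nmi
K: √((275.00)² + (400.73)²) = √(75625.0000 + 160584.5329) = 486.01 nmi
L: √((21.91)² + (84.88)²) = √(480.0481 + 7204.6144) = 87.66 nmi
Threshold 92.5 nmi: A (56.57 nmi), I (64.25 nmi), L (87.66 nmi) are within range.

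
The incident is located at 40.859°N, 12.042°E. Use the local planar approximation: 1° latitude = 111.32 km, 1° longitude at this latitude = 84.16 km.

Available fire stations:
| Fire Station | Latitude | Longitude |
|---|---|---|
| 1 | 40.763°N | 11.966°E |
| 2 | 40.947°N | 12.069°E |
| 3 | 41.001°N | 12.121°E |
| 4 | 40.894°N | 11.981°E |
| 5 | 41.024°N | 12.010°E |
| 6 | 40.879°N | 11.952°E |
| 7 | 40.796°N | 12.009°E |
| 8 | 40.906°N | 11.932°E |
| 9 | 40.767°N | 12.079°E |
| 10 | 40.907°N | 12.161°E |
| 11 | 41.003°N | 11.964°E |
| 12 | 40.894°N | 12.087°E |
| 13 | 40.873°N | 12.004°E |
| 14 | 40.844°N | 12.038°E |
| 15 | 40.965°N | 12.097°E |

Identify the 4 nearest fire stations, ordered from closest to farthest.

Distances from 40.859°N, 12.042°E:
1: √((-0.096·111.32)² + (-0.076·84.16)²) = √(114.20598 + 40.91086) = 12.455 km
2: √((0.088·111.32)² + (0.027·84.16)²) = √(95.96475 + 5.16344) = 10.056 km
3: √((0.142·111.32)² + (0.079·84.16)²) = √(249.87516 + 44.20441) = 17.149 km
4: √((0.035·111.32)² + (-0.061·84.16)²) = √(15.18037 + 26.35549) = 6.445 km
5: √((0.165·111.32)² + (-0.032·84.16)²) = √(337.37608 + 7.25290) = 18.564 km
6: √((0.020·111.32)² + (-0.090·84.16)²) = √(4.95686 + 57.37154) = 7.895 km
7: √((-0.063·111.32)² + (-0.033·84.16)²) = √(49.18441 + 7.71328) = 7.543 km
8: √((0.047·111.32)² + (-0.110·84.16)²) = √(27.37424 + 85.70316) = 10.634 km
9: √((-0.092·111.32)² + (0.037·84.16)²) = √(104.88709 + 9.69650) = 10.704 km
10: √((0.048·111.32)² + (0.119·84.16)²) = √(28.55150 + 100.30103) = 11.351 km
11: √((0.144·111.32)² + (-0.078·84.16)²) = √(256.96346 + 43.09240) = 17.322 km
12: √((0.035·111.32)² + (0.045·84.16)²) = √(15.18037 + 14.34288) = 5.434 km
13: √((0.014·111.32)² + (-0.038·84.16)²) = √(2.42886 + 10.22772) = 3.558 km
14: √((-0.015·111.32)² + (-0.004·84.16)²) = √(2.78823 + 0.11333) = 1.703 km
15: √((0.106·111.32)² + (0.055·84.16)²) = √(139.23811 + 21.42579) = 12.675 km
Sorted: 14 (1.703 km) < 13 (3.558 km) < 12 (5.434 km) < 4 (6.445 km) < 7 (7.543 km) < 6 (7.895 km) < …

14, 13, 12, 4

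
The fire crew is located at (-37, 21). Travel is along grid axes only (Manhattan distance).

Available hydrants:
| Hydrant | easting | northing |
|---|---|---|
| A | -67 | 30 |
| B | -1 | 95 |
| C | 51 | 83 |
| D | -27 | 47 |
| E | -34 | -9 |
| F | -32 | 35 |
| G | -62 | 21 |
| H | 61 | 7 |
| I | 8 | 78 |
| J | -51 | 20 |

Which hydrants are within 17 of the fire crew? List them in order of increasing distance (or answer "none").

J

Distances from (-37, 21):
A: |-30| + |9| = 30 + 9 = 39
B: |36| + |74| = 36 + 74 = 110
C: |88| + |62| = 88 + 62 = 150
D: |10| + |26| = 10 + 26 = 36
E: |3| + |-30| = 3 + 30 = 33
F: |5| + |14| = 5 + 14 = 19
G: |-25| + |0| = 25 + 0 = 25
H: |98| + |-14| = 98 + 14 = 112
I: |45| + |57| = 45 + 57 = 102
J: |-14| + |-1| = 14 + 1 = 15
Threshold 17: J (15) is within range.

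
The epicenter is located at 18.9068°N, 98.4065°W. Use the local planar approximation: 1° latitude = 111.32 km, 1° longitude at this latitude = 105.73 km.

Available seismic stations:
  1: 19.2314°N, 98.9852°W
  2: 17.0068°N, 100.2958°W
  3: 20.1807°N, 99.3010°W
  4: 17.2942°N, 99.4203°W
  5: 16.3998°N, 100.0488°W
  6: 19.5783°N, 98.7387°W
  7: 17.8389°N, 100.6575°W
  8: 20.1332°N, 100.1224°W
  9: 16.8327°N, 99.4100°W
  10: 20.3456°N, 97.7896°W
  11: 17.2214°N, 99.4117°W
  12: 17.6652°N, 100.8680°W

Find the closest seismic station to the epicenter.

1

Distances from 18.9068°N, 98.4065°W:
1: 71.0593 km
2: 290.9261 km
3: 170.4546 km
4: 209.0813 km
5: 328.6886 km
6: 82.5919 km
7: 266.0362 km
8: 227.0517 km
9: 254.1001 km
10: 172.9388 km
11: 215.6297 km
12: 294.6790 km
Minimum: 1 at 71.0593 km.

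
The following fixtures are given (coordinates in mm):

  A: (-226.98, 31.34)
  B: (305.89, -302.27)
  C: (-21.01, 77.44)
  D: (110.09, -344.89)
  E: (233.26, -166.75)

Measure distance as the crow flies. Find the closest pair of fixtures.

Pairwise distances:
A–B: 628.69 mm
A–C: 211.07 mm
A–D: 505.14 mm
A–E: 501.06 mm
B–C: 501.04 mm
B–D: 200.38 mm
B–E: 153.76 mm
C–D: 442.21 mm
C–E: 352.54 mm
D–E: 216.57 mm
Closest pair: B–E at 153.76 mm.

B and E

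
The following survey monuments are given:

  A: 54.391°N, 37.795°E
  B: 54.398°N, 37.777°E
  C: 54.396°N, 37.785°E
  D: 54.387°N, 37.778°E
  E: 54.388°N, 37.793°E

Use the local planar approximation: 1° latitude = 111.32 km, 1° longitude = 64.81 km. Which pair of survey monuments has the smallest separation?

A and E

Pairwise distances:
A–B: 1.403 km
A–C: 0.854 km
A–D: 1.188 km
A–E: 0.358 km
B–C: 0.564 km
B–D: 1.226 km
B–E: 1.521 km
C–D: 1.100 km
C–E: 1.030 km
D–E: 0.979 km
Closest pair: A–E at 0.358 km.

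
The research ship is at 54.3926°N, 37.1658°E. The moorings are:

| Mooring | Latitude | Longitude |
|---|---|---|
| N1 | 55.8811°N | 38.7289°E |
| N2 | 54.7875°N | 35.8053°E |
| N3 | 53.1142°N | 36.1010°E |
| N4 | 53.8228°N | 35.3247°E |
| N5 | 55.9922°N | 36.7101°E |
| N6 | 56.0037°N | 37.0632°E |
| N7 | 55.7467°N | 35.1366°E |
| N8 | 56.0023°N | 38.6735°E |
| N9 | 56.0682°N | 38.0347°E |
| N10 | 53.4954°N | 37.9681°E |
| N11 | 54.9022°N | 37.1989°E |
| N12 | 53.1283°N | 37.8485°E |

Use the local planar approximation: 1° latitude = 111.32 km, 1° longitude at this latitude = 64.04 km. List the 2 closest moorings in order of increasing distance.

N11, N2

Distances from 54.3926°N, 37.1658°E:
N1: √((1.4885·111.32)² + (1.5631·64.04)²) = √(27456.430348 + 10020.194986) = 193.5888 km
N2: √((0.3949·111.32)² + (-1.3605·64.04)²) = √(1932.505163 + 7591.013062) = 97.5885 km
N3: √((-1.2784·111.32)² + (-1.0648·64.04)²) = √(20252.559617 + 4649.847733) = 157.8050 km
N4: √((-0.5698·111.32)² + (-1.8411·64.04)²) = √(4023.382153 + 13901.363592) = 133.8833 km
N5: √((1.5996·111.32)² + (-0.4557·64.04)²) = √(31708.024584 + 851.649123) = 180.4430 km
N6: √((1.6111·111.32)² + (-0.1026·64.04)²) = √(32165.580278 + 43.171523) = 179.4680 km
N7: √((1.3541·111.32)² + (-2.0292·64.04)²) = √(22722.068852 + 16886.994183) = 199.0203 km
N8: √((1.6097·111.32)² + (1.5077·64.04)²) = √(32109.702621 + 9322.502664) = 203.5490 km
N9: √((1.6756·111.32)² + (0.8689·64.04)²) = √(34792.617188 + 3096.294355) = 194.6507 km
N10: √((-0.8972·111.32)² + (0.8023·64.04)²) = √(9975.276101 + 2639.831646) = 112.3170 km
N11: √((0.5096·111.32)² + (0.0331·64.04)²) = √(3218.142227 + 4.493230) = 56.7683 km
N12: √((-1.2643·111.32)² + (0.6827·64.04)²) = √(19808.275660 + 1911.447844) = 147.3761 km
Sorted: N11 (56.7683 km) < N2 (97.5885 km) < N10 (112.3170 km) < N4 (133.8833 km) < …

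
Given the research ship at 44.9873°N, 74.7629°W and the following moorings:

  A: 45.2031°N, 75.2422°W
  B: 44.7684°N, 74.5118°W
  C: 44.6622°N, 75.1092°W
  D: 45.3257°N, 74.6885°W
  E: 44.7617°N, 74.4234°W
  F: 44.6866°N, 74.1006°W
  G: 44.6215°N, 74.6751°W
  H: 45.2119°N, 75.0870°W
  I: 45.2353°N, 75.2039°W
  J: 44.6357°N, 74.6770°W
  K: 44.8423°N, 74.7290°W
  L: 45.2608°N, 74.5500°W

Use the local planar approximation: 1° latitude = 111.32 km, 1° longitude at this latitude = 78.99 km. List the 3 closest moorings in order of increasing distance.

K, B, L

Distances from 44.9873°N, 74.7629°W:
A: √((0.2158·111.32)² + (-0.4793·78.99)²) = √(577.097610 + 1433.372558) = 44.8383 km
B: √((-0.2189·111.32)² + (0.2511·78.99)²) = √(593.796890 + 393.402987) = 31.4197 km
C: √((-0.3251·111.32)² + (-0.3463·78.99)²) = √(1309.725654 + 748.254282) = 45.3650 km
D: √((0.3384·111.32)² + (0.0744·78.99)²) = √(1419.080734 + 34.537436) = 38.1263 km
E: √((-0.2256·111.32)² + (0.3395·78.99)²) = √(630.702549 + 719.157121) = 36.7404 km
F: √((-0.3007·111.32)² + (0.6623·78.99)²) = √(1120.503588 + 2736.867282) = 62.1077 km
G: √((-0.3658·111.32)² + (0.0878·78.99)²) = √(1658.188113 + 48.098691) = 41.3072 km
H: √((0.2246·111.32)² + (-0.3241·78.99)²) = √(625.123606 + 655.393741) = 35.7843 km
I: √((0.2480·111.32)² + (-0.4410·78.99)²) = √(762.166326 + 1213.448660) = 44.4479 km
J: √((-0.3516·111.32)² + (0.0859·78.99)²) = √(1531.948367 + 46.039495) = 39.7239 km
K: √((-0.1450·111.32)² + (0.0339·78.99)²) = √(260.544794 + 7.170404) = 16.3620 km
L: √((0.2735·111.32)² + (0.2129·78.99)²) = √(926.960134 + 282.810514) = 34.7818 km
Sorted: K (16.3620 km) < B (31.4197 km) < L (34.7818 km) < H (35.7843 km) < E (36.7404 km) < …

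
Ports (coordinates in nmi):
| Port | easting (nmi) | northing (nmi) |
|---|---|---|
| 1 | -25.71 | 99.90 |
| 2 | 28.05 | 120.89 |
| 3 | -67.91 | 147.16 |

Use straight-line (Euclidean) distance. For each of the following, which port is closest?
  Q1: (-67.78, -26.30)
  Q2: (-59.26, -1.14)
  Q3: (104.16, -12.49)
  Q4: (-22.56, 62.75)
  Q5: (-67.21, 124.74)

Q1→1; Q2→1; Q3→2; Q4→1; Q5→3

Q1 at (-67.78, -26.30):
  1: 133.03 nmi
  2: 175.64 nmi
  3: 173.46 nmi
  → nearest: 1 (133.03 nmi)
Q2 at (-59.26, -1.14):
  1: 106.46 nmi
  2: 150.05 nmi
  3: 148.55 nmi
  → nearest: 1 (106.46 nmi)
Q3 at (104.16, -12.49):
  1: 171.75 nmi
  2: 153.57 nmi
  3: 234.73 nmi
  → nearest: 2 (153.57 nmi)
Q4 at (-22.56, 62.75):
  1: 37.28 nmi
  2: 77.08 nmi
  3: 95.82 nmi
  → nearest: 1 (37.28 nmi)
Q5 at (-67.21, 124.74):
  1: 48.37 nmi
  2: 95.34 nmi
  3: 22.43 nmi
  → nearest: 3 (22.43 nmi)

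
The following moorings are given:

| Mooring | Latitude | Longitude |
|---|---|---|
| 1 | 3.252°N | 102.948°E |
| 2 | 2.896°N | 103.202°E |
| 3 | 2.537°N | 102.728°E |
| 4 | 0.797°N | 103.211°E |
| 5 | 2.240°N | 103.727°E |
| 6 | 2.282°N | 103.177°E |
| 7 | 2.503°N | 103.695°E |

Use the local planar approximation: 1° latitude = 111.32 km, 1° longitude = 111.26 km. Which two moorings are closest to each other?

5 and 7

Pairwise distances:
1–2: 48.674 km
1–3: 83.272 km
1–4: 274.853 km
1–5: 142.138 km
1–6: 110.946 km
1–7: 117.726 km
2–3: 66.169 km
2–4: 233.663 km
2–5: 93.513 km
2–6: 68.407 km
2–7: 70.161 km
3–4: 201.013 km
3–5: 115.962 km
3–6: 57.458 km
3–7: 107.655 km
4–5: 170.586 km
4–6: 165.353 km
4–7: 197.399 km
5–6: 61.371 km
5–7: 29.493 km
6–7: 62.664 km
Closest pair: 5–7 at 29.493 km.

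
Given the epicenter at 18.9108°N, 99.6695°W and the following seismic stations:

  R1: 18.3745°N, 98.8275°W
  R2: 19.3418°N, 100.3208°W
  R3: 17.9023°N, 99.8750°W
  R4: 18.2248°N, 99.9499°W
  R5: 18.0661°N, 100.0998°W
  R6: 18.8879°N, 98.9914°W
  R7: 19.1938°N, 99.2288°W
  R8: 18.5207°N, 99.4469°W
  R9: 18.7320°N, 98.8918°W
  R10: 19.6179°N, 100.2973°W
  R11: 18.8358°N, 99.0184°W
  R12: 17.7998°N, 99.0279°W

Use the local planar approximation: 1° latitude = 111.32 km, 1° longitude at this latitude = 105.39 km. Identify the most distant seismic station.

Distances from 18.9108°N, 99.6695°W:
R1: √((-0.5363·111.32)² + (0.8420·105.39)²) = √(3564.199371 + 7874.500085) = 106.9519 km
R2: √((0.4310·111.32)² + (-0.6513·105.39)²) = √(2301.976764 + 4711.519201) = 83.7466 km
R3: √((-1.0085·111.32)² + (-0.2055·105.39)²) = √(12603.704153 + 469.053587) = 114.3362 km
R4: √((-0.6860·111.32)² + (-0.2804·105.39)²) = √(5831.692645 + 873.282641) = 81.8839 km
R5: √((-0.8447·111.32)² + (-0.4303·105.39)²) = √(8842.017776 + 2056.560552) = 104.3963 km
R6: √((-0.0229·111.32)² + (0.6781·105.39)²) = √(6.498563 + 5107.240365) = 71.5104 km
R7: √((0.2830·111.32)² + (0.4407·105.39)²) = √(992.474293 + 2157.172673) = 56.1217 km
R8: √((-0.3901·111.32)² + (0.2226·105.39)²) = √(1885.811570 + 550.362873) = 49.3576 km
R9: √((-0.1788·111.32)² + (0.7777·105.39)²) = √(396.169853 + 6717.737151) = 84.3440 km
R10: √((0.7071·111.32)² + (-0.6278·105.39)²) = √(6195.952359 + 4377.653988) = 102.8280 km
R11: √((-0.0750·111.32)² + (0.6511·105.39)²) = √(69.705801 + 4708.626036) = 69.1255 km
R12: √((-1.1110·111.32)² + (0.6416·105.39)²) = √(15295.881599 + 4572.224217) = 140.9543 km
Maximum: R12 at 140.9543 km.

R12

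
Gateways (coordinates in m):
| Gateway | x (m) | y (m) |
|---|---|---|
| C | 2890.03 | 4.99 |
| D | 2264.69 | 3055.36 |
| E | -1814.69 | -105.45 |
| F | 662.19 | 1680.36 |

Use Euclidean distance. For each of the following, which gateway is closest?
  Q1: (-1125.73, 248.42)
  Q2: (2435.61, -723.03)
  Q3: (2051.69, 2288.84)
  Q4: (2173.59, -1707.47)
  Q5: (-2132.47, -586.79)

Q1→E; Q2→C; Q3→D; Q4→C; Q5→E

Q1 at (-1125.73, 248.42):
  C: 4023.13 m
  D: 4401.57 m
  E: 774.53 m
  F: 2290.66 m
  → nearest: E (774.53 m)
Q2 at (2435.61, -723.03):
  C: 858.20 m
  D: 3782.25 m
  E: 4294.93 m
  F: 2986.85 m
  → nearest: C (858.20 m)
Q3 at (2051.69, 2288.84):
  C: 2432.86 m
  D: 795.56 m
  E: 4547.69 m
  F: 1516.89 m
  → nearest: D (795.56 m)
Q4 at (2173.59, -1707.47):
  C: 1856.29 m
  D: 4763.70 m
  E: 4298.00 m
  F: 3709.68 m
  → nearest: C (1856.29 m)
Q5 at (-2132.47, -586.79):
  C: 5057.24 m
  D: 5709.66 m
  E: 576.78 m
  F: 3598.62 m
  → nearest: E (576.78 m)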